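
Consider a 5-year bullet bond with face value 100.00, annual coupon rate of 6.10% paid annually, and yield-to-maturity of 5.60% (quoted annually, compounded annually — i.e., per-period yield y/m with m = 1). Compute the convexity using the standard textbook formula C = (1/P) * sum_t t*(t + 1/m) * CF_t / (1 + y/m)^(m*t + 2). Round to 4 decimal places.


Coupon per period c = face * coupon_rate / m = 6.100000
Periods per year m = 1; per-period yield y/m = 0.056000
Number of cashflows N = 5
Cashflows (t years, CF_t, discount factor 1/(1+y/m)^(m*t), PV):
  t = 1.0000: CF_t = 6.100000, DF = 0.946970, PV = 5.776515
  t = 2.0000: CF_t = 6.100000, DF = 0.896752, PV = 5.470185
  t = 3.0000: CF_t = 6.100000, DF = 0.849197, PV = 5.180099
  t = 4.0000: CF_t = 6.100000, DF = 0.804163, PV = 4.905397
  t = 5.0000: CF_t = 106.100000, DF = 0.761518, PV = 80.797104
Price P = sum_t PV_t = 102.129300
Convexity numerator sum_t t*(t + 1/m) * CF_t / (1+y/m)^(m*t + 2):
  t = 1.0000: term = 10.360198
  t = 2.0000: term = 29.432382
  t = 3.0000: term = 55.743148
  t = 4.0000: term = 87.978453
  t = 5.0000: term = 2173.647977
Convexity = (1/P) * sum = 2357.162158 / 102.129300 = 23.080175

Answer: Convexity = 23.0802


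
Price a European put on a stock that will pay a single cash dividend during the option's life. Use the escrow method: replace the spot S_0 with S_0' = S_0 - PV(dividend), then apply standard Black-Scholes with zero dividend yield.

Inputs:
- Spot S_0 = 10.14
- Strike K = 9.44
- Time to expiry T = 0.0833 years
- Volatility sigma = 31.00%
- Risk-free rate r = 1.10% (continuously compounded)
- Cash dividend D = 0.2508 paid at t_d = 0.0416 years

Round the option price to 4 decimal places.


Answer: Price = 0.1630

Derivation:
PV(D) = D * exp(-r * t_d) = 0.2508 * 0.99954250 = 0.25068526
S_0' = S_0 - PV(D) = 10.1400 - 0.25068526 = 9.88931474
d1 = (ln(S_0'/K) + (r + sigma^2/2)*T) / (sigma*sqrt(T)) = 0.57468358
d2 = d1 - sigma*sqrt(T) = 0.48521219
exp(-rT) = 0.99908412
N(-d1) = 0.28275266; N(-d2) = 0.31376292
P = K * exp(-rT) * N(-d2) - S_0' * N(-d1) = 9.4400 * 0.99908412 * 0.31376292 - 9.88931474 * 0.28275266 = 0.1630


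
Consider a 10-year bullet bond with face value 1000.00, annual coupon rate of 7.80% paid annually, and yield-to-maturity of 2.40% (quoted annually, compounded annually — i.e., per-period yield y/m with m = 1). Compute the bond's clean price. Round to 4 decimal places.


Coupon per period c = face * coupon_rate / m = 78.000000
Periods per year m = 1; per-period yield y/m = 0.024000
Number of cashflows N = 10
Cashflows (t years, CF_t, discount factor 1/(1+y/m)^(m*t), PV):
  t = 1.0000: CF_t = 78.000000, DF = 0.976562, PV = 76.171875
  t = 2.0000: CF_t = 78.000000, DF = 0.953674, PV = 74.386597
  t = 3.0000: CF_t = 78.000000, DF = 0.931323, PV = 72.643161
  t = 4.0000: CF_t = 78.000000, DF = 0.909495, PV = 70.940587
  t = 5.0000: CF_t = 78.000000, DF = 0.888178, PV = 69.277917
  t = 6.0000: CF_t = 78.000000, DF = 0.867362, PV = 67.654216
  t = 7.0000: CF_t = 78.000000, DF = 0.847033, PV = 66.068570
  t = 8.0000: CF_t = 78.000000, DF = 0.827181, PV = 64.520088
  t = 9.0000: CF_t = 78.000000, DF = 0.807794, PV = 63.007898
  t = 10.0000: CF_t = 1078.000000, DF = 0.788861, PV = 850.392056
Price P = sum_t PV_t = 1475.062963

Answer: Price = 1475.0630


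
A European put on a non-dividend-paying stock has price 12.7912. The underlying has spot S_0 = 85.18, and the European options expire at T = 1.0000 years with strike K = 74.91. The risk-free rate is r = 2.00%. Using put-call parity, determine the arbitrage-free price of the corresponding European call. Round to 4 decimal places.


Put-call parity: C - P = S_0 * exp(-qT) - K * exp(-rT).
S_0 * exp(-qT) = 85.1800 * 1.00000000 = 85.18000000
K * exp(-rT) = 74.9100 * 0.98019867 = 73.42668262
C = P + S*exp(-qT) - K*exp(-rT)
C = 12.7912 + 85.18000000 - 73.42668262 = 24.5445

Answer: Call price = 24.5445


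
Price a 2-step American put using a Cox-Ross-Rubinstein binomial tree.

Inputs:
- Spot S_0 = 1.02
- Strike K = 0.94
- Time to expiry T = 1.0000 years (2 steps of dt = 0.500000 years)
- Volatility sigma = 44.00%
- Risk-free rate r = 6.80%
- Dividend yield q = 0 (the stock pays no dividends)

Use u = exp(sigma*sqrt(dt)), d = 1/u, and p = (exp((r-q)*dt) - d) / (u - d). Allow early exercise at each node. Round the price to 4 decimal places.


Answer: Price = V(0,0) = 0.1001

Derivation:
dt = T/N = 0.500000
u = exp(sigma*sqrt(dt)) = 1.364963; d = 1/u = 0.732621
p = (exp((r-q)*dt) - d) / (u - d) = 0.477533
Discount per step: exp(-r*dt) = 0.966572
Stock lattice S(k, i) with i counting down-moves:
  k=0: S(0,0) = 1.0200
  k=1: S(1,0) = 1.3923; S(1,1) = 0.7473
  k=2: S(2,0) = 1.9004; S(2,1) = 1.0200; S(2,2) = 0.5475
Terminal payoffs V(N, i) = max(K - S_T, 0):
  V(2,0) = 0.000000; V(2,1) = 0.000000; V(2,2) = 0.392532
Backward induction: V(k, i) = exp(-r*dt) * [p * V(k+1, i) + (1-p) * V(k+1, i+1)]; then take max(V_cont, immediate exercise) for American.
  V(1,0) = exp(-r*dt) * [p*0.000000 + (1-p)*0.000000] = 0.000000; exercise = 0.000000; V(1,0) = max -> 0.000000
  V(1,1) = exp(-r*dt) * [p*0.000000 + (1-p)*0.392532] = 0.198230; exercise = 0.192727; V(1,1) = max -> 0.198230
  V(0,0) = exp(-r*dt) * [p*0.000000 + (1-p)*0.198230] = 0.100106; exercise = 0.000000; V(0,0) = max -> 0.100106


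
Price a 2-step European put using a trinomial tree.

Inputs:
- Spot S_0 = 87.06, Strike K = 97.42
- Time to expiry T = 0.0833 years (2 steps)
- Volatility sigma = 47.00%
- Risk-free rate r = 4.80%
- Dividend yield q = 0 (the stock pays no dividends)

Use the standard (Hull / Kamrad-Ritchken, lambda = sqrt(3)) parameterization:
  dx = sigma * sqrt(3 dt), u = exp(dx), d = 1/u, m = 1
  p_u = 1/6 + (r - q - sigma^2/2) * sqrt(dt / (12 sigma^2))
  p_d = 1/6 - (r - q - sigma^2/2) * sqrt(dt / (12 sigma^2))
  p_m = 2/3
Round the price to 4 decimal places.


Answer: Price = V(0,0) = 11.7075

Derivation:
dt = T/N = 0.041650; dx = sigma*sqrt(3*dt) = 0.166137
u = exp(dx) = 1.180735; d = 1/u = 0.846930
p_u = 0.158839, p_m = 0.666667, p_d = 0.174495
Discount per step: exp(-r*dt) = 0.998003
Stock lattice S(k, j) with j the centered position index:
  k=0: S(0,+0) = 87.0600
  k=1: S(1,-1) = 73.7338; S(1,+0) = 87.0600; S(1,+1) = 102.7948
  k=2: S(2,-2) = 62.4474; S(2,-1) = 73.7338; S(2,+0) = 87.0600; S(2,+1) = 102.7948; S(2,+2) = 121.3733
Terminal payoffs V(N, j) = max(K - S_T, 0):
  V(2,-2) = 34.972649; V(2,-1) = 23.686246; V(2,+0) = 10.360000; V(2,+1) = 0.000000; V(2,+2) = 0.000000
Backward induction: V(k, j) = exp(-r*dt) * [p_u * V(k+1, j+1) + p_m * V(k+1, j) + p_d * V(k+1, j-1)]
  V(1,-1) = exp(-r*dt) * [p_u*10.360000 + p_m*23.686246 + p_d*34.972649] = 23.491928
  V(1,+0) = exp(-r*dt) * [p_u*0.000000 + p_m*10.360000 + p_d*23.686246] = 11.017742
  V(1,+1) = exp(-r*dt) * [p_u*0.000000 + p_m*0.000000 + p_d*10.360000] = 1.804154
  V(0,+0) = exp(-r*dt) * [p_u*1.804154 + p_m*11.017742 + p_d*23.491928] = 11.707518


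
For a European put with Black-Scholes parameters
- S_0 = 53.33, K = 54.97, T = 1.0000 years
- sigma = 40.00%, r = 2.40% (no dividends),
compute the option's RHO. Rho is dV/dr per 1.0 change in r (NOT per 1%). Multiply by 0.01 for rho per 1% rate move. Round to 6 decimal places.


Answer: Rho = -31.416193

Derivation:
d1 = 0.1842786068; d2 = -0.2157213932
phi(d1) = 0.3922257015; exp(-qT) = 1.0000000000; exp(-rT) = 0.9762857098
N(-d2) = 0.5853975378
Rho = -K*T*exp(-rT)*N(-d2) = -54.9700 * 1.0000 * 0.9762857098 * 0.5853975378 = -31.416193


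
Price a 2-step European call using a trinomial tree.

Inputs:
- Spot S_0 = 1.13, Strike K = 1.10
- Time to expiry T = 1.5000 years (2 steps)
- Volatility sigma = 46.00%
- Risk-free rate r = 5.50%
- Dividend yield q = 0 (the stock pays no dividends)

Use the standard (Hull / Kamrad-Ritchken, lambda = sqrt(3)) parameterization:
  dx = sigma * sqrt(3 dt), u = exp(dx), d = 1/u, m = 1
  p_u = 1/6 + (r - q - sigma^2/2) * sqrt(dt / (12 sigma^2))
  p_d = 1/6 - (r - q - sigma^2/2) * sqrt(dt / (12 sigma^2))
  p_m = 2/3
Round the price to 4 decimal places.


Answer: Price = V(0,0) = 0.2710

Derivation:
dt = T/N = 0.750000; dx = sigma*sqrt(3*dt) = 0.690000
u = exp(dx) = 1.993716; d = 1/u = 0.501576
p_u = 0.139058, p_m = 0.666667, p_d = 0.194275
Discount per step: exp(-r*dt) = 0.959589
Stock lattice S(k, j) with j the centered position index:
  k=0: S(0,+0) = 1.1300
  k=1: S(1,-1) = 0.5668; S(1,+0) = 1.1300; S(1,+1) = 2.2529
  k=2: S(2,-2) = 0.2843; S(2,-1) = 0.5668; S(2,+0) = 1.1300; S(2,+1) = 2.2529; S(2,+2) = 4.4916
Terminal payoffs V(N, j) = max(S_T - K, 0):
  V(2,-2) = 0.000000; V(2,-1) = 0.000000; V(2,+0) = 0.030000; V(2,+1) = 1.152899; V(2,+2) = 3.391639
Backward induction: V(k, j) = exp(-r*dt) * [p_u * V(k+1, j+1) + p_m * V(k+1, j) + p_d * V(k+1, j-1)]
  V(1,-1) = exp(-r*dt) * [p_u*0.030000 + p_m*0.000000 + p_d*0.000000] = 0.004003
  V(1,+0) = exp(-r*dt) * [p_u*1.152899 + p_m*0.030000 + p_d*0.000000] = 0.173033
  V(1,+1) = exp(-r*dt) * [p_u*3.391639 + p_m*1.152899 + p_d*0.030000] = 1.195707
  V(0,+0) = exp(-r*dt) * [p_u*1.195707 + p_m*0.173033 + p_d*0.004003] = 0.270993


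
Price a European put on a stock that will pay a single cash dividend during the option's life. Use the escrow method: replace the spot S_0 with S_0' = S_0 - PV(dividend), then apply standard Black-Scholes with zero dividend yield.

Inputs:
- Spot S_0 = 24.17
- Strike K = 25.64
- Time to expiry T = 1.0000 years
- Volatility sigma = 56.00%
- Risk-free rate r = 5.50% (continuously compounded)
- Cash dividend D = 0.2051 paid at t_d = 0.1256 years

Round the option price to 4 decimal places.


PV(D) = D * exp(-r * t_d) = 0.2051 * 0.99311581 = 0.20368805
S_0' = S_0 - PV(D) = 24.1700 - 0.20368805 = 23.96631195
d1 = (ln(S_0'/K) + (r + sigma^2/2)*T) / (sigma*sqrt(T)) = 0.25767061
d2 = d1 - sigma*sqrt(T) = -0.30232939
exp(-rT) = 0.94648515
N(-d1) = 0.39833056; N(-d2) = 0.61879951
P = K * exp(-rT) * N(-d2) - S_0' * N(-d1) = 25.6400 * 0.94648515 * 0.61879951 - 23.96631195 * 0.39833056 = 5.4704

Answer: Price = 5.4704


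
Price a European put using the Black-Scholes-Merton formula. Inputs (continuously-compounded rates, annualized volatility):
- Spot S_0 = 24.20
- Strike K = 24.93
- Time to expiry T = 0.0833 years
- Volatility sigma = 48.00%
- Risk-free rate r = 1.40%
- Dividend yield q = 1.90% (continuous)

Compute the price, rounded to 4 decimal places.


d1 = (ln(S/K) + (r - q + 0.5*sigma^2) * T) / (sigma * sqrt(T)) = -0.14826148
d2 = d1 - sigma * sqrt(T) = -0.28679783
exp(-rT) = 0.99883448; exp(-qT) = 0.99841855
P = K * exp(-rT) * N(-d2) - S_0 * exp(-qT) * N(-d1)
N(-d1) = 0.55893179; N(-d2) = 0.61286644
P = 24.9300 * 0.99883448 * 0.61286644 - 24.2000 * 0.99841855 * 0.55893179 = 1.7562

Answer: Price = 1.7562


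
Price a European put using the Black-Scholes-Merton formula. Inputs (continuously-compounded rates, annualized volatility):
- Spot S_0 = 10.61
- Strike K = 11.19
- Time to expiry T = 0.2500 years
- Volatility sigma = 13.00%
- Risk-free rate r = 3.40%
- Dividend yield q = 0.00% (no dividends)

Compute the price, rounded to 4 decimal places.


d1 = (ln(S/K) + (r - q + 0.5*sigma^2) * T) / (sigma * sqrt(T)) = -0.65555492
d2 = d1 - sigma * sqrt(T) = -0.72055492
exp(-rT) = 0.99153602; exp(-qT) = 1.00000000
P = K * exp(-rT) * N(-d2) - S_0 * exp(-qT) * N(-d1)
N(-d1) = 0.74394473; N(-d2) = 0.76440830
P = 11.1900 * 0.99153602 * 0.76440830 - 10.6100 * 1.00000000 * 0.74394473 = 0.5881

Answer: Price = 0.5881


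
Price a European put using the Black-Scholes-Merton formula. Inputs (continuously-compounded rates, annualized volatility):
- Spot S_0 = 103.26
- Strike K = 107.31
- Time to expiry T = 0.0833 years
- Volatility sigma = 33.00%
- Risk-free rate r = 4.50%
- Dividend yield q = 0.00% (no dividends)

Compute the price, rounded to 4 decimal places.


d1 = (ln(S/K) + (r - q + 0.5*sigma^2) * T) / (sigma * sqrt(T)) = -0.31695078
d2 = d1 - sigma * sqrt(T) = -0.41219452
exp(-rT) = 0.99625852; exp(-qT) = 1.00000000
P = K * exp(-rT) * N(-d2) - S_0 * exp(-qT) * N(-d1)
N(-d1) = 0.62435952; N(-d2) = 0.65990157
P = 107.3100 * 0.99625852 * 0.65990157 - 103.2600 * 1.00000000 * 0.62435952 = 6.0777

Answer: Price = 6.0777


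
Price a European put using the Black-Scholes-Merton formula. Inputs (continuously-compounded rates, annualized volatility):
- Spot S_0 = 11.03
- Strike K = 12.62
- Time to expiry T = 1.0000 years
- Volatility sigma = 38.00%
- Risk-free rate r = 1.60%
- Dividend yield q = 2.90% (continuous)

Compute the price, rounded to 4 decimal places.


d1 = (ln(S/K) + (r - q + 0.5*sigma^2) * T) / (sigma * sqrt(T)) = -0.19858954
d2 = d1 - sigma * sqrt(T) = -0.57858954
exp(-rT) = 0.98412732; exp(-qT) = 0.97141646
P = K * exp(-rT) * N(-d2) - S_0 * exp(-qT) * N(-d1)
N(-d1) = 0.57870808; N(-d2) = 0.71856692
P = 12.6200 * 0.98412732 * 0.71856692 - 11.0300 * 0.97141646 * 0.57870808 = 2.7237

Answer: Price = 2.7237


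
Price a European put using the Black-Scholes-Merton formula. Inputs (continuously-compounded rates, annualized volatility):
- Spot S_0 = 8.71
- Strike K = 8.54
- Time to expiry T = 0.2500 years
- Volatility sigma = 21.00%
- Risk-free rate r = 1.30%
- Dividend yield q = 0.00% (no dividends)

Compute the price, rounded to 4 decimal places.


d1 = (ln(S/K) + (r - q + 0.5*sigma^2) * T) / (sigma * sqrt(T)) = 0.27117412
d2 = d1 - sigma * sqrt(T) = 0.16617412
exp(-rT) = 0.99675528; exp(-qT) = 1.00000000
P = K * exp(-rT) * N(-d2) - S_0 * exp(-qT) * N(-d1)
N(-d1) = 0.39312856; N(-d2) = 0.43400996
P = 8.5400 * 0.99675528 * 0.43400996 - 8.7100 * 1.00000000 * 0.39312856 = 0.2703

Answer: Price = 0.2703


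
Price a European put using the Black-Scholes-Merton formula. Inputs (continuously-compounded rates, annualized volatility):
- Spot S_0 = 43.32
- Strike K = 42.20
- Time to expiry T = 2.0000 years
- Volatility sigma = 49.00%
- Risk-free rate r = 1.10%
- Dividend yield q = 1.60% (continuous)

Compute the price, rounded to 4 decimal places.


Answer: Price = 10.9455

Derivation:
d1 = (ln(S/K) + (r - q + 0.5*sigma^2) * T) / (sigma * sqrt(T)) = 0.36985177
d2 = d1 - sigma * sqrt(T) = -0.32311288
exp(-rT) = 0.97824024; exp(-qT) = 0.96850658
P = K * exp(-rT) * N(-d2) - S_0 * exp(-qT) * N(-d1)
N(-d1) = 0.35574647; N(-d2) = 0.62669512
P = 42.2000 * 0.97824024 * 0.62669512 - 43.3200 * 0.96850658 * 0.35574647 = 10.9455


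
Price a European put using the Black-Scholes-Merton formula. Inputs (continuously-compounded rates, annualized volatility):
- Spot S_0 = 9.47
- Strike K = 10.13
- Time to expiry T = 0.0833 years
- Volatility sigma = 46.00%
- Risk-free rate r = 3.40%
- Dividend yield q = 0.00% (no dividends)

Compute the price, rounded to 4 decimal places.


d1 = (ln(S/K) + (r - q + 0.5*sigma^2) * T) / (sigma * sqrt(T)) = -0.41974534
d2 = d1 - sigma * sqrt(T) = -0.55250934
exp(-rT) = 0.99717181; exp(-qT) = 1.00000000
P = K * exp(-rT) * N(-d2) - S_0 * exp(-qT) * N(-d1)
N(-d1) = 0.66266425; N(-d2) = 0.70970028
P = 10.1300 * 0.99717181 * 0.70970028 - 9.4700 * 1.00000000 * 0.66266425 = 0.8935

Answer: Price = 0.8935


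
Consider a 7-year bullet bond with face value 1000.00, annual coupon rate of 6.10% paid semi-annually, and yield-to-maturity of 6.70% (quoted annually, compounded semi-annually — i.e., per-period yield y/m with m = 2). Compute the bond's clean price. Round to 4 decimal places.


Coupon per period c = face * coupon_rate / m = 30.500000
Periods per year m = 2; per-period yield y/m = 0.033500
Number of cashflows N = 14
Cashflows (t years, CF_t, discount factor 1/(1+y/m)^(m*t), PV):
  t = 0.5000: CF_t = 30.500000, DF = 0.967586, PV = 29.511369
  t = 1.0000: CF_t = 30.500000, DF = 0.936222, PV = 28.554784
  t = 1.5000: CF_t = 30.500000, DF = 0.905876, PV = 27.629205
  t = 2.0000: CF_t = 30.500000, DF = 0.876512, PV = 26.733629
  t = 2.5000: CF_t = 30.500000, DF = 0.848101, PV = 25.867082
  t = 3.0000: CF_t = 30.500000, DF = 0.820611, PV = 25.028623
  t = 3.5000: CF_t = 30.500000, DF = 0.794011, PV = 24.217342
  t = 4.0000: CF_t = 30.500000, DF = 0.768274, PV = 23.432358
  t = 4.5000: CF_t = 30.500000, DF = 0.743371, PV = 22.672818
  t = 5.0000: CF_t = 30.500000, DF = 0.719275, PV = 21.937899
  t = 5.5000: CF_t = 30.500000, DF = 0.695961, PV = 21.226801
  t = 6.0000: CF_t = 30.500000, DF = 0.673402, PV = 20.538753
  t = 6.5000: CF_t = 30.500000, DF = 0.651574, PV = 19.873007
  t = 7.0000: CF_t = 1030.500000, DF = 0.630454, PV = 649.682641
Price P = sum_t PV_t = 966.906310

Answer: Price = 966.9063


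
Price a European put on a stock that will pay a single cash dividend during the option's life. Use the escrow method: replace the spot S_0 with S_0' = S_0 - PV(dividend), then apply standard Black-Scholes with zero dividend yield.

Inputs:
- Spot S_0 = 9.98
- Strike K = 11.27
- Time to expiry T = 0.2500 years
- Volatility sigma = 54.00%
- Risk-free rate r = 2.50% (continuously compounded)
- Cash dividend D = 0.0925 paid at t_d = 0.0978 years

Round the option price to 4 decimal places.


Answer: Price = 1.9059

Derivation:
PV(D) = D * exp(-r * t_d) = 0.0925 * 0.99755799 = 0.09227411
S_0' = S_0 - PV(D) = 9.9800 - 0.09227411 = 9.88772589
d1 = (ln(S_0'/K) + (r + sigma^2/2)*T) / (sigma*sqrt(T)) = -0.32648204
d2 = d1 - sigma*sqrt(T) = -0.59648204
exp(-rT) = 0.99376949
N(-d1) = 0.62797016; N(-d2) = 0.72457337
P = K * exp(-rT) * N(-d2) - S_0' * N(-d1) = 11.2700 * 0.99376949 * 0.72457337 - 9.88772589 * 0.62797016 = 1.9059


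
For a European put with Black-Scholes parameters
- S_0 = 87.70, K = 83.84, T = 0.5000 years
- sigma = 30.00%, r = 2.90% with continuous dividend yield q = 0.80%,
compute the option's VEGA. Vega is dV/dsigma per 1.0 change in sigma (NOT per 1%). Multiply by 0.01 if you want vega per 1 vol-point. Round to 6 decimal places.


d1 = 0.3677505806; d2 = 0.1556185463
phi(d1) = 0.3728575715; exp(-qT) = 0.9960079893; exp(-rT) = 0.9856046187
Vega = S * exp(-qT) * phi(d1) * sqrt(T) = 87.7000 * 0.9960079893 * 0.3728575715 * 0.7071067812 = 23.029812

Answer: Vega = 23.029812


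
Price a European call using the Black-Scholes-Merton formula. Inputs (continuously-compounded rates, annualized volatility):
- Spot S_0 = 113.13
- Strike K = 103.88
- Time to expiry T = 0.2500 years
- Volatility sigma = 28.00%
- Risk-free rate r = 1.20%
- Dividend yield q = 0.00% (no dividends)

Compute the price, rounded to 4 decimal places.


Answer: Price = 11.9887

Derivation:
d1 = (ln(S/K) + (r - q + 0.5*sigma^2) * T) / (sigma * sqrt(T)) = 0.70072295
d2 = d1 - sigma * sqrt(T) = 0.56072295
exp(-rT) = 0.99700450; exp(-qT) = 1.00000000
C = S_0 * exp(-qT) * N(d1) - K * exp(-rT) * N(d2)
N(d1) = 0.75826203; N(d2) = 0.71250679
C = 113.1300 * 1.00000000 * 0.75826203 - 103.8800 * 0.99700450 * 0.71250679 = 11.9887


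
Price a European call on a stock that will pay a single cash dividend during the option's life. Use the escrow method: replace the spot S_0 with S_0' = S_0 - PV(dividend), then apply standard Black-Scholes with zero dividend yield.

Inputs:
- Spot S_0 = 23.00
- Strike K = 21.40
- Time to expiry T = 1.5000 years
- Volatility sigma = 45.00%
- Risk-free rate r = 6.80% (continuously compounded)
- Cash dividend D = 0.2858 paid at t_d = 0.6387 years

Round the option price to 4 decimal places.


PV(D) = D * exp(-r * t_d) = 0.2858 * 0.95749804 = 0.27365294
S_0' = S_0 - PV(D) = 23.0000 - 0.27365294 = 22.72634706
d1 = (ln(S_0'/K) + (r + sigma^2/2)*T) / (sigma*sqrt(T)) = 0.56974949
d2 = d1 - sigma*sqrt(T) = 0.01861429
exp(-rT) = 0.90302955
N(d1) = 0.71557619; N(d2) = 0.50742560
C = S_0' * N(d1) - K * exp(-rT) * N(d2) = 22.72634706 * 0.71557619 - 21.4000 * 0.90302955 * 0.50742560 = 6.4565

Answer: Price = 6.4565


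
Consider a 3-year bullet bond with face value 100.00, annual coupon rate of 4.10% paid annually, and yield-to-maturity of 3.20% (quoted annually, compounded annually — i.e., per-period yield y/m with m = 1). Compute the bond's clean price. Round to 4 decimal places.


Answer: Price = 102.5360

Derivation:
Coupon per period c = face * coupon_rate / m = 4.100000
Periods per year m = 1; per-period yield y/m = 0.032000
Number of cashflows N = 3
Cashflows (t years, CF_t, discount factor 1/(1+y/m)^(m*t), PV):
  t = 1.0000: CF_t = 4.100000, DF = 0.968992, PV = 3.972868
  t = 2.0000: CF_t = 4.100000, DF = 0.938946, PV = 3.849679
  t = 3.0000: CF_t = 104.100000, DF = 0.909831, PV = 94.713446
Price P = sum_t PV_t = 102.535993


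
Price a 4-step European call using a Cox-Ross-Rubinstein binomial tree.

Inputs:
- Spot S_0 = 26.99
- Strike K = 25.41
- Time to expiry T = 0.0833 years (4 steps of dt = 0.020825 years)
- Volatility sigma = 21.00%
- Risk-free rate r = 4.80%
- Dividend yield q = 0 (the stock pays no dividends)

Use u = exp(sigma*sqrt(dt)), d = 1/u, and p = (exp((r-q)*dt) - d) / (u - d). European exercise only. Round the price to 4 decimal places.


Answer: Price = V(0,0) = 1.7701

Derivation:
dt = T/N = 0.020825
u = exp(sigma*sqrt(dt)) = 1.030769; d = 1/u = 0.970150
p = (exp((r-q)*dt) - d) / (u - d) = 0.508923
Discount per step: exp(-r*dt) = 0.999001
Stock lattice S(k, i) with i counting down-moves:
  k=0: S(0,0) = 26.9900
  k=1: S(1,0) = 27.8204; S(1,1) = 26.1843
  k=2: S(2,0) = 28.6764; S(2,1) = 26.9900; S(2,2) = 25.4027
  k=3: S(3,0) = 29.5588; S(3,1) = 27.8204; S(3,2) = 26.1843; S(3,3) = 24.6445
  k=4: S(4,0) = 30.4683; S(4,1) = 28.6764; S(4,2) = 26.9900; S(4,3) = 25.4027; S(4,4) = 23.9088
Terminal payoffs V(N, i) = max(S_T - K, 0):
  V(4,0) = 5.058268; V(4,1) = 3.266446; V(4,2) = 1.580000; V(4,3) = 0.000000; V(4,4) = 0.000000
Backward induction: V(k, i) = exp(-r*dt) * [p * V(k+1, i) + (1-p) * V(k+1, i+1)].
  V(3,0) = exp(-r*dt) * [p*5.058268 + (1-p)*3.266446] = 4.174170
  V(3,1) = exp(-r*dt) * [p*3.266446 + (1-p)*1.580000] = 2.435834
  V(3,2) = exp(-r*dt) * [p*1.580000 + (1-p)*0.000000] = 0.803294
  V(3,3) = exp(-r*dt) * [p*0.000000 + (1-p)*0.000000] = 0.000000
  V(2,0) = exp(-r*dt) * [p*4.174170 + (1-p)*2.435834] = 3.317195
  V(2,1) = exp(-r*dt) * [p*2.435834 + (1-p)*0.803294] = 1.632498
  V(2,2) = exp(-r*dt) * [p*0.803294 + (1-p)*0.000000] = 0.408406
  V(1,0) = exp(-r*dt) * [p*3.317195 + (1-p)*1.632498] = 2.487390
  V(1,1) = exp(-r*dt) * [p*1.632498 + (1-p)*0.408406] = 1.030343
  V(0,0) = exp(-r*dt) * [p*2.487390 + (1-p)*1.030343] = 1.770097


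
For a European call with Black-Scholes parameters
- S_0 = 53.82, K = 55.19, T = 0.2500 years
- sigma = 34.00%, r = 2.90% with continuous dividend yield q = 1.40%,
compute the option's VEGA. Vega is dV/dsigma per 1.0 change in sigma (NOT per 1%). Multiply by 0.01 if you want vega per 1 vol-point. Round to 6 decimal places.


d1 = -0.0408037185; d2 = -0.2108037185
phi(d1) = 0.3986103104; exp(-qT) = 0.9965061179; exp(-rT) = 0.9927762179
Vega = S * exp(-qT) * phi(d1) * sqrt(T) = 53.8200 * 0.9965061179 * 0.3986103104 * 0.5000000000 = 10.689126

Answer: Vega = 10.689126


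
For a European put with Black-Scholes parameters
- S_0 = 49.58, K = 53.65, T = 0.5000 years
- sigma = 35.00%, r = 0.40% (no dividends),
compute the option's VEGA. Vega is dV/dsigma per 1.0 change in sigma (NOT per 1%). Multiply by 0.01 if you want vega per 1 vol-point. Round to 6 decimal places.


Answer: Vega = 13.743959

Derivation:
d1 = -0.1869547599; d2 = -0.4344421333
phi(d1) = 0.3920309162; exp(-qT) = 1.0000000000; exp(-rT) = 0.9980019987
Vega = S * exp(-qT) * phi(d1) * sqrt(T) = 49.5800 * 1.0000000000 * 0.3920309162 * 0.7071067812 = 13.743959


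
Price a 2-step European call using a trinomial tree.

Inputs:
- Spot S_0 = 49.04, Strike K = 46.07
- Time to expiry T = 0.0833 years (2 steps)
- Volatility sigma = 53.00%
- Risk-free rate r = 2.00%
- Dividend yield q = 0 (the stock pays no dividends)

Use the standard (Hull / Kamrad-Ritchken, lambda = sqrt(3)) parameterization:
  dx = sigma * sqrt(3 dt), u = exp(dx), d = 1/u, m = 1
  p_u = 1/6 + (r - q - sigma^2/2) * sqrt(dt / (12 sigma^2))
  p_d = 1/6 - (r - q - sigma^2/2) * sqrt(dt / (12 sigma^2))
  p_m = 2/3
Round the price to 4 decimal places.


Answer: Price = V(0,0) = 4.7415

Derivation:
dt = T/N = 0.041650; dx = sigma*sqrt(3*dt) = 0.187346
u = exp(dx) = 1.206044; d = 1/u = 0.829157
p_u = 0.153278, p_m = 0.666667, p_d = 0.180056
Discount per step: exp(-r*dt) = 0.999167
Stock lattice S(k, j) with j the centered position index:
  k=0: S(0,+0) = 49.0400
  k=1: S(1,-1) = 40.6619; S(1,+0) = 49.0400; S(1,+1) = 59.1444
  k=2: S(2,-2) = 33.7151; S(2,-1) = 40.6619; S(2,+0) = 49.0400; S(2,+1) = 59.1444; S(2,+2) = 71.3308
Terminal payoffs V(N, j) = max(S_T - K, 0):
  V(2,-2) = 0.000000; V(2,-1) = 0.000000; V(2,+0) = 2.970000; V(2,+1) = 13.074412; V(2,+2) = 25.260780
Backward induction: V(k, j) = exp(-r*dt) * [p_u * V(k+1, j+1) + p_m * V(k+1, j) + p_d * V(k+1, j-1)]
  V(1,-1) = exp(-r*dt) * [p_u*2.970000 + p_m*0.000000 + p_d*0.000000] = 0.454856
  V(1,+0) = exp(-r*dt) * [p_u*13.074412 + p_m*2.970000 + p_d*0.000000] = 3.980698
  V(1,+1) = exp(-r*dt) * [p_u*25.260780 + p_m*13.074412 + p_d*2.970000] = 13.112026
  V(0,+0) = exp(-r*dt) * [p_u*13.112026 + p_m*3.980698 + p_d*0.454856] = 4.741528


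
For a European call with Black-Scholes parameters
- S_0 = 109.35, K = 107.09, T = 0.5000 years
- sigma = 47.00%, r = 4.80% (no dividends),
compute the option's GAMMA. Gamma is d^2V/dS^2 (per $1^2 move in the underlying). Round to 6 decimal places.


d1 = 0.3012249152; d2 = -0.0311152719
phi(d1) = 0.3812474049; exp(-qT) = 1.0000000000; exp(-rT) = 0.9762857098
Gamma = exp(-qT) * phi(d1) / (S * sigma * sqrt(T)) = 1.0000000000 * 0.3812474049 / (109.3500 * 0.4700 * 0.7071067812) = 0.010491

Answer: Gamma = 0.010491


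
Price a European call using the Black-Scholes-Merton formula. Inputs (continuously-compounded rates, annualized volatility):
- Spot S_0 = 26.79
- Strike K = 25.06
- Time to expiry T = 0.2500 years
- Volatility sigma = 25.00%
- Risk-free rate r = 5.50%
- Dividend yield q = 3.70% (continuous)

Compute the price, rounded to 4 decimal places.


Answer: Price = 2.3918

Derivation:
d1 = (ln(S/K) + (r - q + 0.5*sigma^2) * T) / (sigma * sqrt(T)) = 0.63254587
d2 = d1 - sigma * sqrt(T) = 0.50754587
exp(-rT) = 0.98634410; exp(-qT) = 0.99079265
C = S_0 * exp(-qT) * N(d1) - K * exp(-rT) * N(d2)
N(d1) = 0.73648488; N(d2) = 0.69411407
C = 26.7900 * 0.99079265 * 0.73648488 - 25.0600 * 0.98634410 * 0.69411407 = 2.3918


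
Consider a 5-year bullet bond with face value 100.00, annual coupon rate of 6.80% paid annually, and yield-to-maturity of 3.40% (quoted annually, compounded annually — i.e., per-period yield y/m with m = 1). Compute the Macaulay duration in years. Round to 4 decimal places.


Answer: Macaulay duration = 4.4485 years

Derivation:
Coupon per period c = face * coupon_rate / m = 6.800000
Periods per year m = 1; per-period yield y/m = 0.034000
Number of cashflows N = 5
Cashflows (t years, CF_t, discount factor 1/(1+y/m)^(m*t), PV):
  t = 1.0000: CF_t = 6.800000, DF = 0.967118, PV = 6.576402
  t = 2.0000: CF_t = 6.800000, DF = 0.935317, PV = 6.360157
  t = 3.0000: CF_t = 6.800000, DF = 0.904562, PV = 6.151022
  t = 4.0000: CF_t = 6.800000, DF = 0.874818, PV = 5.948764
  t = 5.0000: CF_t = 106.800000, DF = 0.846052, PV = 90.358406
Price P = sum_t PV_t = 115.394751
Macaulay numerator sum_t t * PV_t:
  t * PV_t at t = 1.0000: 6.576402
  t * PV_t at t = 2.0000: 12.720314
  t * PV_t at t = 3.0000: 18.453067
  t * PV_t at t = 4.0000: 23.795057
  t * PV_t at t = 5.0000: 451.792028
Macaulay duration D = (sum_t t * PV_t) / P = 513.336868 / 115.394751 = 4.448529


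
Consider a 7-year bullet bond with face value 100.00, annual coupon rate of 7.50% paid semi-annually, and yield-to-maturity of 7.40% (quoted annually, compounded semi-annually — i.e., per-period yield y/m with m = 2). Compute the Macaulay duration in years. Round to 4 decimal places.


Coupon per period c = face * coupon_rate / m = 3.750000
Periods per year m = 2; per-period yield y/m = 0.037000
Number of cashflows N = 14
Cashflows (t years, CF_t, discount factor 1/(1+y/m)^(m*t), PV):
  t = 0.5000: CF_t = 3.750000, DF = 0.964320, PV = 3.616201
  t = 1.0000: CF_t = 3.750000, DF = 0.929913, PV = 3.487175
  t = 1.5000: CF_t = 3.750000, DF = 0.896734, PV = 3.362753
  t = 2.0000: CF_t = 3.750000, DF = 0.864739, PV = 3.242771
  t = 2.5000: CF_t = 3.750000, DF = 0.833885, PV = 3.127069
  t = 3.0000: CF_t = 3.750000, DF = 0.804132, PV = 3.015496
  t = 3.5000: CF_t = 3.750000, DF = 0.775441, PV = 2.907903
  t = 4.0000: CF_t = 3.750000, DF = 0.747773, PV = 2.804150
  t = 4.5000: CF_t = 3.750000, DF = 0.721093, PV = 2.704098
  t = 5.0000: CF_t = 3.750000, DF = 0.695364, PV = 2.607616
  t = 5.5000: CF_t = 3.750000, DF = 0.670554, PV = 2.514577
  t = 6.0000: CF_t = 3.750000, DF = 0.646629, PV = 2.424857
  t = 6.5000: CF_t = 3.750000, DF = 0.623557, PV = 2.338339
  t = 7.0000: CF_t = 103.750000, DF = 0.601309, PV = 62.385767
Price P = sum_t PV_t = 100.538772
Macaulay numerator sum_t t * PV_t:
  t * PV_t at t = 0.5000: 1.808100
  t * PV_t at t = 1.0000: 3.487175
  t * PV_t at t = 1.5000: 5.044130
  t * PV_t at t = 2.0000: 6.485541
  t * PV_t at t = 2.5000: 7.817673
  t * PV_t at t = 3.0000: 9.046487
  t * PV_t at t = 3.5000: 10.177662
  t * PV_t at t = 4.0000: 11.216599
  t * PV_t at t = 4.5000: 12.168442
  t * PV_t at t = 5.0000: 13.038082
  t * PV_t at t = 5.5000: 13.830174
  t * PV_t at t = 6.0000: 14.549144
  t * PV_t at t = 6.5000: 15.199202
  t * PV_t at t = 7.0000: 436.700366
Macaulay duration D = (sum_t t * PV_t) / P = 560.568778 / 100.538772 = 5.575648

Answer: Macaulay duration = 5.5756 years


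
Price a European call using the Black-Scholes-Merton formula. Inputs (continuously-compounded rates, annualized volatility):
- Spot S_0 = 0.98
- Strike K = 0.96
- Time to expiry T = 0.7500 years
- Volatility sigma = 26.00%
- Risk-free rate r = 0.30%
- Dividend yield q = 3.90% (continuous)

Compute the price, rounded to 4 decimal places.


d1 = (ln(S/K) + (r - q + 0.5*sigma^2) * T) / (sigma * sqrt(T)) = 0.08424556
d2 = d1 - sigma * sqrt(T) = -0.14092104
exp(-rT) = 0.99775253; exp(-qT) = 0.97117364
C = S_0 * exp(-qT) * N(d1) - K * exp(-rT) * N(d2)
N(d1) = 0.53356940; N(d2) = 0.44396616
C = 0.9800 * 0.97117364 * 0.53356940 - 0.9600 * 0.99775253 * 0.44396616 = 0.0826

Answer: Price = 0.0826


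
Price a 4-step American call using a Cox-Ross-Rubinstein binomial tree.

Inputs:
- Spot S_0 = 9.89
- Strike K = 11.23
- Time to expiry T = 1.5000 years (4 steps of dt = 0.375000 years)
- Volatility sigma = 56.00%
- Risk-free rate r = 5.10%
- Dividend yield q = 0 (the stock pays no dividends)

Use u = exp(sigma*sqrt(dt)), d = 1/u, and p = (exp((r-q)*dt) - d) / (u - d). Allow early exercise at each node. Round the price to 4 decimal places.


dt = T/N = 0.375000
u = exp(sigma*sqrt(dt)) = 1.409068; d = 1/u = 0.709689
p = (exp((r-q)*dt) - d) / (u - d) = 0.442707
Discount per step: exp(-r*dt) = 0.981057
Stock lattice S(k, i) with i counting down-moves:
  k=0: S(0,0) = 9.8900
  k=1: S(1,0) = 13.9357; S(1,1) = 7.0188
  k=2: S(2,0) = 19.6363; S(2,1) = 9.8900; S(2,2) = 4.9812
  k=3: S(3,0) = 27.6689; S(3,1) = 13.9357; S(3,2) = 7.0188; S(3,3) = 3.5351
  k=4: S(4,0) = 38.9874; S(4,1) = 19.6363; S(4,2) = 9.8900; S(4,3) = 4.9812; S(4,4) = 2.5088
Terminal payoffs V(N, i) = max(S_T - K, 0):
  V(4,0) = 27.757396; V(4,1) = 8.406327; V(4,2) = 0.000000; V(4,3) = 0.000000; V(4,4) = 0.000000
Backward induction: V(k, i) = exp(-r*dt) * [p * V(k+1, i) + (1-p) * V(k+1, i+1)]; then take max(V_cont, immediate exercise) for American.
  V(3,0) = exp(-r*dt) * [p*27.757396 + (1-p)*8.406327] = 16.651655; exercise = 16.438922; V(3,0) = max -> 16.651655
  V(3,1) = exp(-r*dt) * [p*8.406327 + (1-p)*0.000000] = 3.651043; exercise = 2.705684; V(3,1) = max -> 3.651043
  V(3,2) = exp(-r*dt) * [p*0.000000 + (1-p)*0.000000] = 0.000000; exercise = 0.000000; V(3,2) = max -> 0.000000
  V(3,3) = exp(-r*dt) * [p*0.000000 + (1-p)*0.000000] = 0.000000; exercise = 0.000000; V(3,3) = max -> 0.000000
  V(2,0) = exp(-r*dt) * [p*16.651655 + (1-p)*3.651043] = 9.228316; exercise = 8.406327; V(2,0) = max -> 9.228316
  V(2,1) = exp(-r*dt) * [p*3.651043 + (1-p)*0.000000] = 1.585724; exercise = 0.000000; V(2,1) = max -> 1.585724
  V(2,2) = exp(-r*dt) * [p*0.000000 + (1-p)*0.000000] = 0.000000; exercise = 0.000000; V(2,2) = max -> 0.000000
  V(1,0) = exp(-r*dt) * [p*9.228316 + (1-p)*1.585724] = 4.875022; exercise = 2.705684; V(1,0) = max -> 4.875022
  V(1,1) = exp(-r*dt) * [p*1.585724 + (1-p)*0.000000] = 0.688713; exercise = 0.000000; V(1,1) = max -> 0.688713
  V(0,0) = exp(-r*dt) * [p*4.875022 + (1-p)*0.688713] = 2.493867; exercise = 0.000000; V(0,0) = max -> 2.493867

Answer: Price = V(0,0) = 2.4939


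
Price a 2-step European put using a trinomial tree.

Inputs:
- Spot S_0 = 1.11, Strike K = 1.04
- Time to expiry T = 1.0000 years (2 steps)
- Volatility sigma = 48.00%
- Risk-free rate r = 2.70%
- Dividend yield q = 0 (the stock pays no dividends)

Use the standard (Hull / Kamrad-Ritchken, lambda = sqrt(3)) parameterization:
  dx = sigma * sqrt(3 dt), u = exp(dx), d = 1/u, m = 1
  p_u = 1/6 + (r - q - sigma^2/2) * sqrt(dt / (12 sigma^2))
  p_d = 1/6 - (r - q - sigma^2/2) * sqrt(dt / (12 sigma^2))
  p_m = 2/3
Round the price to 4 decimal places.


Answer: Price = V(0,0) = 0.1405

Derivation:
dt = T/N = 0.500000; dx = sigma*sqrt(3*dt) = 0.587878
u = exp(dx) = 1.800164; d = 1/u = 0.555505
p_u = 0.129159, p_m = 0.666667, p_d = 0.204174
Discount per step: exp(-r*dt) = 0.986591
Stock lattice S(k, j) with j the centered position index:
  k=0: S(0,+0) = 1.1100
  k=1: S(1,-1) = 0.6166; S(1,+0) = 1.1100; S(1,+1) = 1.9982
  k=2: S(2,-2) = 0.3425; S(2,-1) = 0.6166; S(2,+0) = 1.1100; S(2,+1) = 1.9982; S(2,+2) = 3.5971
Terminal payoffs V(N, j) = max(K - S_T, 0):
  V(2,-2) = 0.697470; V(2,-1) = 0.423389; V(2,+0) = 0.000000; V(2,+1) = 0.000000; V(2,+2) = 0.000000
Backward induction: V(k, j) = exp(-r*dt) * [p_u * V(k+1, j+1) + p_m * V(k+1, j) + p_d * V(k+1, j-1)]
  V(1,-1) = exp(-r*dt) * [p_u*0.000000 + p_m*0.423389 + p_d*0.697470] = 0.418971
  V(1,+0) = exp(-r*dt) * [p_u*0.000000 + p_m*0.000000 + p_d*0.423389] = 0.085286
  V(1,+1) = exp(-r*dt) * [p_u*0.000000 + p_m*0.000000 + p_d*0.000000] = 0.000000
  V(0,+0) = exp(-r*dt) * [p_u*0.000000 + p_m*0.085286 + p_d*0.418971] = 0.140491


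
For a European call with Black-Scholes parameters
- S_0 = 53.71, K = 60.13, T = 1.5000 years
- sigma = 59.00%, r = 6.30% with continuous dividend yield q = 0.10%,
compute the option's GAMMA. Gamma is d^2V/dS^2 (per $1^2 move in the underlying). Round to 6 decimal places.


d1 = 0.3337468785; d2 = -0.3888525957
phi(d1) = 0.3773311773; exp(-qT) = 0.9985011244; exp(-rT) = 0.9098277346
Gamma = exp(-qT) * phi(d1) / (S * sigma * sqrt(T)) = 0.9985011244 * 0.3773311773 / (53.7100 * 0.5900 * 1.2247448714) = 0.009708

Answer: Gamma = 0.009708


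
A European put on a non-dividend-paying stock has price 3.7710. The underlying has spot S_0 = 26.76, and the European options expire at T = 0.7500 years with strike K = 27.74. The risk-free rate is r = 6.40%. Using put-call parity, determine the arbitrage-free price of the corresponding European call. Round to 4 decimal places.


Put-call parity: C - P = S_0 * exp(-qT) - K * exp(-rT).
S_0 * exp(-qT) = 26.7600 * 1.00000000 = 26.76000000
K * exp(-rT) = 27.7400 * 0.95313379 = 26.43993125
C = P + S*exp(-qT) - K*exp(-rT)
C = 3.7710 + 26.76000000 - 26.43993125 = 4.0911

Answer: Call price = 4.0911


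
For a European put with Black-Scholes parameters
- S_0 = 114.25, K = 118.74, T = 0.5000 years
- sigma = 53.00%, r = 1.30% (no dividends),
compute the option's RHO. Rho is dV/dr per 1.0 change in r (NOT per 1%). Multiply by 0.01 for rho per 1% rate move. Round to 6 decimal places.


d1 = 0.1018708752; d2 = -0.2728957188
phi(d1) = 0.3968775950; exp(-qT) = 1.0000000000; exp(-rT) = 0.9935210793
N(-d2) = 0.6075333112
Rho = -K*T*exp(-rT)*N(-d2) = -118.7400 * 0.5000 * 0.9935210793 * 0.6075333112 = -35.835563

Answer: Rho = -35.835563


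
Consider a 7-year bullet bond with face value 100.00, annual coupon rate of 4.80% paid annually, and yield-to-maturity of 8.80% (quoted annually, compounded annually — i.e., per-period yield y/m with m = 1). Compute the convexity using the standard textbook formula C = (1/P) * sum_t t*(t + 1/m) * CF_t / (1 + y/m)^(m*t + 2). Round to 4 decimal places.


Coupon per period c = face * coupon_rate / m = 4.800000
Periods per year m = 1; per-period yield y/m = 0.088000
Number of cashflows N = 7
Cashflows (t years, CF_t, discount factor 1/(1+y/m)^(m*t), PV):
  t = 1.0000: CF_t = 4.800000, DF = 0.919118, PV = 4.411765
  t = 2.0000: CF_t = 4.800000, DF = 0.844777, PV = 4.054931
  t = 3.0000: CF_t = 4.800000, DF = 0.776450, PV = 3.726958
  t = 4.0000: CF_t = 4.800000, DF = 0.713649, PV = 3.425513
  t = 5.0000: CF_t = 4.800000, DF = 0.655927, PV = 3.148450
  t = 6.0000: CF_t = 4.800000, DF = 0.602874, PV = 2.893796
  t = 7.0000: CF_t = 104.800000, DF = 0.554112, PV = 58.070961
Price P = sum_t PV_t = 79.732374
Convexity numerator sum_t t*(t + 1/m) * CF_t / (1+y/m)^(m*t + 2):
  t = 1.0000: term = 7.453917
  t = 2.0000: term = 20.553080
  t = 3.0000: term = 37.781397
  t = 4.0000: term = 57.875914
  t = 5.0000: term = 79.792161
  t = 6.0000: term = 102.673736
  t = 7.0000: term = 2747.193507
Convexity = (1/P) * sum = 3053.323711 / 79.732374 = 38.294654

Answer: Convexity = 38.2947


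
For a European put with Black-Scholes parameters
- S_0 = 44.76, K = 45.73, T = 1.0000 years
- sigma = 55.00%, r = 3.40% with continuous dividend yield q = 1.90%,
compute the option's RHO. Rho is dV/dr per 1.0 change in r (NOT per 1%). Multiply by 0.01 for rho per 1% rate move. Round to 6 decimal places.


d1 = 0.2632915378; d2 = -0.2867084622
phi(d1) = 0.3853513551; exp(-qT) = 0.9811793622; exp(-rT) = 0.9665715046
N(-d2) = 0.6128322212
Rho = -K*T*exp(-rT)*N(-d2) = -45.7300 * 1.0000 * 0.9665715046 * 0.6128322212 = -27.087990

Answer: Rho = -27.087990


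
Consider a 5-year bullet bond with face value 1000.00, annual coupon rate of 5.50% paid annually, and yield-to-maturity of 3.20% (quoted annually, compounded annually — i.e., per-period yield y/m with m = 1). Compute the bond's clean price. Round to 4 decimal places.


Coupon per period c = face * coupon_rate / m = 55.000000
Periods per year m = 1; per-period yield y/m = 0.032000
Number of cashflows N = 5
Cashflows (t years, CF_t, discount factor 1/(1+y/m)^(m*t), PV):
  t = 1.0000: CF_t = 55.000000, DF = 0.968992, PV = 53.294574
  t = 2.0000: CF_t = 55.000000, DF = 0.938946, PV = 51.642029
  t = 3.0000: CF_t = 55.000000, DF = 0.909831, PV = 50.040726
  t = 4.0000: CF_t = 55.000000, DF = 0.881620, PV = 48.489075
  t = 5.0000: CF_t = 1055.000000, DF = 0.854283, PV = 901.268045
Price P = sum_t PV_t = 1104.734448

Answer: Price = 1104.7344


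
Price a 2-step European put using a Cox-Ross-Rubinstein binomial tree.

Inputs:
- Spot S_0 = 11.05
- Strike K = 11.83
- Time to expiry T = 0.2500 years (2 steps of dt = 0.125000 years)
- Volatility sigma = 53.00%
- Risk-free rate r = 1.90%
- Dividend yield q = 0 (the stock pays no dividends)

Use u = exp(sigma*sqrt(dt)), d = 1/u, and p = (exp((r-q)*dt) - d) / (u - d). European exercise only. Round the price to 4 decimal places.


Answer: Price = V(0,0) = 1.6161

Derivation:
dt = T/N = 0.125000
u = exp(sigma*sqrt(dt)) = 1.206089; d = 1/u = 0.829126
p = (exp((r-q)*dt) - d) / (u - d) = 0.459599
Discount per step: exp(-r*dt) = 0.997628
Stock lattice S(k, i) with i counting down-moves:
  k=0: S(0,0) = 11.0500
  k=1: S(1,0) = 13.3273; S(1,1) = 9.1618
  k=2: S(2,0) = 16.0739; S(2,1) = 11.0500; S(2,2) = 7.5963
Terminal payoffs V(N, i) = max(K - S_T, 0):
  V(2,0) = 0.000000; V(2,1) = 0.780000; V(2,2) = 4.233681
Backward induction: V(k, i) = exp(-r*dt) * [p * V(k+1, i) + (1-p) * V(k+1, i+1)].
  V(1,0) = exp(-r*dt) * [p*0.000000 + (1-p)*0.780000] = 0.420513
  V(1,1) = exp(-r*dt) * [p*0.780000 + (1-p)*4.233681] = 2.640096
  V(0,0) = exp(-r*dt) * [p*0.420513 + (1-p)*2.640096] = 1.616136


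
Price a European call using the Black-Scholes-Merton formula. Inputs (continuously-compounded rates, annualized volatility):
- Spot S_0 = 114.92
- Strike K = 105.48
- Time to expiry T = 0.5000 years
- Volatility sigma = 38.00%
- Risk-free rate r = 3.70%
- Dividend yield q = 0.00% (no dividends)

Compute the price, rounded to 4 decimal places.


Answer: Price = 18.2220

Derivation:
d1 = (ln(S/K) + (r - q + 0.5*sigma^2) * T) / (sigma * sqrt(T)) = 0.52219788
d2 = d1 - sigma * sqrt(T) = 0.25349731
exp(-rT) = 0.98167007; exp(-qT) = 1.00000000
C = S_0 * exp(-qT) * N(d1) - K * exp(-rT) * N(d2)
N(d1) = 0.69923372; N(d2) = 0.60005803
C = 114.9200 * 1.00000000 * 0.69923372 - 105.4800 * 0.98167007 * 0.60005803 = 18.2220
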